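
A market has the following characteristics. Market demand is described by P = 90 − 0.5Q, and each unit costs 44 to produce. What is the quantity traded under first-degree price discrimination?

Q = 92

With perfect price discrimination, output is the efficient level Q = 92 (where demand meets MC), but every buyer pays their willingness to pay: CS = 0 and PS = total surplus.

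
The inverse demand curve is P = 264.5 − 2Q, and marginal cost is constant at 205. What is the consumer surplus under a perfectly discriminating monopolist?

CS = 0

Under first-degree price discrimination the firm charges each unit its demand price and produces up to where P = MC, i.e. Q = 29.75. Consumer surplus is zero; producer surplus equals total surplus.
CS = 0.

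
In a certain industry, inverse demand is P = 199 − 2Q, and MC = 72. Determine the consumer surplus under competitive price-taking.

Competitive firms price at marginal cost: P = 72, giving Q = 63.5.
CS = ½·(199 − 72)·63.5 = 4032.25.

CS = 4032.25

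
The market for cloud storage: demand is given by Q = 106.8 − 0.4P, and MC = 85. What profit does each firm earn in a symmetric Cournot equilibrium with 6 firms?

Inverting demand: P = 267 − 2.5Q.
With 6 symmetric Cournot firms, each firm's FOC gives 267 − 17.5q = 85, so q = 10.4, Q = 6·10.4 = 62.4, and P = 111.
Each firm's profit = (111 − 85)·10.4 = 270.4.

π_i = 270.4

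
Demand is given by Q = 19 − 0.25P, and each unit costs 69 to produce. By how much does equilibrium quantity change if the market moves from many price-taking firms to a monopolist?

Q falls by 0.875

Inverting demand: P = 76 − 4Q.
Perfect competition: P = MC = 69, so 76 − 4Q = 69 and Q = 1.75.
A monopolist chooses Q where MR = MC. MR = 76 − 8Q; setting this equal to 69 gives Q = 0.875 and P = 72.5.
Change in equilibrium quantity: 0.875 − 1.75 = −0.875.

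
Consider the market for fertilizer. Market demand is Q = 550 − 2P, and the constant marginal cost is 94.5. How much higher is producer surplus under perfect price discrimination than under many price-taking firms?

Inverting demand: P = 275 − 0.5Q.
Under competition P = MC = 94.5, so Q = (275 − 94.5)/0.5 = 361.
PS = (94.5 − 94.5)·361 = 0.
With perfect price discrimination, output is the efficient level Q = 361 (where demand meets MC), but every buyer pays their willingness to pay: CS = 0 and PS = total surplus.
PS = ½·(275 − 94.5)·361 = 32580.25.
Change in producer surplus: 32580.25 − 0 = 32580.25.

Producer surplus rises by 32580.25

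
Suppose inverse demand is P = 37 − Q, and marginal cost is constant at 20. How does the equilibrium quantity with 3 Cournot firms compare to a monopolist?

Cournot with 3 identical firms: the symmetric best-response condition is 37 − 4q = 20. Each firm produces q = 4.25, total output Q = 12.75, price P = 24.25.
A monopolist chooses Q where MR = MC. MR = 37 − 2Q; setting this equal to 20 gives Q = 8.5 and P = 28.5.

Cournot: Q = 12.75; Monopoly: Q = 8.5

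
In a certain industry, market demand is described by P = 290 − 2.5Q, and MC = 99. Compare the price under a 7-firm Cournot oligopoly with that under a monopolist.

Cournot: P = 122.875; Monopoly: P = 194.5

With 7 symmetric Cournot firms, each firm's FOC gives 290 − 20q = 99, so q = 9.55, Q = 7·9.55 = 66.85, and P = 122.875.
A monopolist chooses Q where MR = MC. MR = 290 − 5Q; setting this equal to 99 gives Q = 38.2 and P = 194.5.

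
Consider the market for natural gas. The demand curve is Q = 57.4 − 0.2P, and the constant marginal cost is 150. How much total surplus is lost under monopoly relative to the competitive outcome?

DWL = 469.225

Inverting demand: P = 287 − 5Q.
Competitive firms price at marginal cost: P = 150, giving Q = 27.4.
A monopolist chooses Q where MR = MC. MR = 287 − 10Q; setting this equal to 150 gives Q = 13.7 and P = 218.5.
DWL is the triangle between Q = 13.7 and Q = 27.4: ½·(27.4 − 13.7)·(218.5 − 150) = 469.225.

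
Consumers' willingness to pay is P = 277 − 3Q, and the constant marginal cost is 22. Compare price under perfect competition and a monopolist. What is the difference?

Competitive firms price at marginal cost: P = 22, giving Q = 85.
Monopoly sets MR = MC: 277 − 6Q = 22 ⇒ Q = 42.5, P = 277 − 3·42.5 = 149.5.
Change in price: 149.5 − 22 = 127.5.

P rises by 127.5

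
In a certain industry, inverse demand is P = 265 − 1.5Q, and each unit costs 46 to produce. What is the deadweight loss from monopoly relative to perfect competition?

Competitive firms price at marginal cost: P = 46, giving Q = 146.
Monopoly sets MR = MC: 265 − 3Q = 46 ⇒ Q = 73, P = 265 − 1.5·73 = 155.5.
DWL is the triangle between Q = 73 and Q = 146: ½·(146 − 73)·(155.5 − 46) = 3996.75.

DWL = 3996.75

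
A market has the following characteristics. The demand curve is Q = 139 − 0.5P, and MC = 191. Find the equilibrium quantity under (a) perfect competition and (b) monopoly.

Competition: Q = 43.5; Monopoly: Q = 21.75

Inverting demand: P = 278 − 2Q.
Competitive firms price at marginal cost: P = 191, giving Q = 43.5.
The monopolist equates marginal revenue to marginal cost: 278 − 4Q = 191, so Q = 21.75. From demand, P = 234.5.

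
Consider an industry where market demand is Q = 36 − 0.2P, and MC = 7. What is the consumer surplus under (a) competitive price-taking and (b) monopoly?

Inverting demand: P = 180 − 5Q.
Under competition P = MC = 7, so Q = (180 − 7)/5 = 34.6.
CS = ½·(180 − 7)·34.6 = 2992.9.
Monopoly sets MR = MC: 180 − 10Q = 7 ⇒ Q = 17.3, P = 180 − 5·17.3 = 93.5.
CS = ½·(180 − 93.5)·17.3 = 748.225.

Competition: CS = 2992.9; Monopoly: CS = 748.225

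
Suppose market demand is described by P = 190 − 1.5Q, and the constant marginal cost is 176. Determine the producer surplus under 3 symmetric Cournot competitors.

Cournot with 3 identical firms: the symmetric best-response condition is 190 − 6q = 176. Each firm produces q = 7/3, total output Q = 7, price P = 179.5.
PS = (179.5 − 176)·7 = 24.5.

PS = 24.5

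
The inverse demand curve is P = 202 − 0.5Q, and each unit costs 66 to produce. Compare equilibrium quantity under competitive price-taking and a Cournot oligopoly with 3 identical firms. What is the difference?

Q falls by 68

Competitive firms price at marginal cost: P = 66, giving Q = 272.
Cournot with 3 identical firms: the symmetric best-response condition is 202 − 2q = 66. Each firm produces q = 68, total output Q = 204, price P = 100.
Change in equilibrium quantity: 204 − 272 = −68.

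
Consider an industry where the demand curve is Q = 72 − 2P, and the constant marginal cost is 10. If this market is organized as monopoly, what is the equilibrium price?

Inverting demand: P = 36 − 0.5Q.
The monopolist equates marginal revenue to marginal cost: 36 − Q = 10, so Q = 26. From demand, P = 23.

P = 23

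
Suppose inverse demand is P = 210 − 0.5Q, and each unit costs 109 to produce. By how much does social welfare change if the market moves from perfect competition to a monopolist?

Perfect competition: P = MC = 109, so 210 − 0.5Q = 109 and Q = 202.
CS = ½·(210 − 109)·202 = 10201; PS = (109 − 109)·202 = 0; TS = 10201.
The monopolist equates marginal revenue to marginal cost: 210 − Q = 109, so Q = 101. From demand, P = 159.5.
CS = ½·(210 − 159.5)·101 = 2550.25; PS = (159.5 − 109)·101 = 5100.5; TS = 7650.75.
Change in social welfare: 7650.75 − 10201 = −2550.25.

TS falls by 2550.25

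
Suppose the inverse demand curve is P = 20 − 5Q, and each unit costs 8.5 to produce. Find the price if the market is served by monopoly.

P = 14.25

A monopolist chooses Q where MR = MC. MR = 20 − 10Q; setting this equal to 8.5 gives Q = 1.15 and P = 14.25.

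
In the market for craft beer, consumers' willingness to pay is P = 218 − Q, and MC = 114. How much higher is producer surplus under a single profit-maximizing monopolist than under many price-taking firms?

Producer surplus rises by 2704

Perfect competition: P = MC = 114, so 218 − Q = 114 and Q = 104.
PS = (114 − 114)·104 = 0.
The monopolist equates marginal revenue to marginal cost: 218 − 2Q = 114, so Q = 52. From demand, P = 166.
PS = (166 − 114)·52 = 2704.
Change in producer surplus: 2704 − 0 = 2704.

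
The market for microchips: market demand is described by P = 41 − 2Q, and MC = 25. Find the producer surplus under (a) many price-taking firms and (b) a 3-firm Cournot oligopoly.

Under competition P = MC = 25, so Q = (41 − 25)/2 = 8.
PS = (25 − 25)·8 = 0.
In a 3-firm Cournot equilibrium, symmetry and the first-order condition give q = (41 − 25)/(8) = 2. So Q = 6 and P = 29.
PS = (29 − 25)·6 = 24.

Competition: PS = 0; Cournot: PS = 24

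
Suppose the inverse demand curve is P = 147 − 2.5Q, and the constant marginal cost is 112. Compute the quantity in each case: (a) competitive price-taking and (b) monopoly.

Under competition P = MC = 112, so Q = (147 − 112)/2.5 = 14.
Monopoly sets MR = MC: 147 − 5Q = 112 ⇒ Q = 7, P = 147 − 2.5·7 = 129.5.

Competition: Q = 14; Monopoly: Q = 7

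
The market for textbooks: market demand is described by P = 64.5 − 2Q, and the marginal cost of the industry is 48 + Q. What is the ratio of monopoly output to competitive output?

Q_m/Q_c = 0.6

Monopoly sets MR = MC: 64.5 − 4Q = 48 + Q ⇒ Q = 3.3, P = 64.5 − 2·3.3 = 57.9.
Under competition P = MC: 64.5 − 2Q = 48 + Q ⇒ Q = 5.5, P = 53.5.
Ratio Q_m/Q_c = 3.3/5.5 = 0.6.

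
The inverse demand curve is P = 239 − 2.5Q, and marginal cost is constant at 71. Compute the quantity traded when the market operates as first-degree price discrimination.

Q = 67.2

Under first-degree price discrimination the firm charges each unit its demand price and produces up to where P = MC, i.e. Q = 67.2. Consumer surplus is zero; producer surplus equals total surplus.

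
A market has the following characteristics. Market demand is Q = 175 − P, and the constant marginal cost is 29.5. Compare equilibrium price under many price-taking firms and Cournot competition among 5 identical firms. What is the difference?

P rises by 24.25

Inverting demand: P = 175 − Q.
Perfect competition: P = MC = 29.5, so 175 − Q = 29.5 and Q = 145.5.
Cournot with 5 identical firms: the symmetric best-response condition is 175 − 6q = 29.5. Each firm produces q = 24.25, total output Q = 121.25, price P = 53.75.
Change in equilibrium price: 53.75 − 29.5 = 24.25.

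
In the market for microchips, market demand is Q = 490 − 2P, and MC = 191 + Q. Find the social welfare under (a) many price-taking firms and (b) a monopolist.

Inverting demand: P = 245 − 0.5Q.
Competitive equilibrium sets price equal to marginal cost: 245 − 0.5Q = 191 + Q, so Q = 36 and P = 227.
CS = ½·(245 − 227)·36 = 324; PS = (227·36 − 191·36 − ½·1·36²) = 648; TS = 972.
A monopolist chooses Q where MR = MC. MR = 245 − Q; setting this equal to 191 + Q gives Q = 27 and P = 231.5.
CS = ½·(245 − 231.5)·27 = 182.25; PS = (231.5·27 − 191·27 − ½·1·27²) = 729; TS = 911.25.

Competition: TS = 972; Monopoly: TS = 911.25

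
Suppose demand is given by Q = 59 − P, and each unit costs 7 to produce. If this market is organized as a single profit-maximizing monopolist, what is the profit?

Profit = 676

Inverting demand: P = 59 − Q.
The monopolist equates marginal revenue to marginal cost: 59 − 2Q = 7, so Q = 26. From demand, P = 33.
Profit = (33 − 7)·26 = 676.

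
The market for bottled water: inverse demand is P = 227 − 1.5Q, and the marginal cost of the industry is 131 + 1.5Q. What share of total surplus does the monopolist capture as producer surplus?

PS/TS = 0.75

Monopoly sets MR = MC: 227 − 3Q = 131 + 1.5Q ⇒ Q = 64/3, P = 227 − 1.5·64/3 = 195.
CS = ½·(227 − 195)·64/3 = 1024/3.
PS = P·Q − VC(Q) = 195·64/3 − (131·64/3 + ½·1.5·(64/3)²) = 1024.
Share captured = PS/TS = 1024/(4096/3) = 0.75.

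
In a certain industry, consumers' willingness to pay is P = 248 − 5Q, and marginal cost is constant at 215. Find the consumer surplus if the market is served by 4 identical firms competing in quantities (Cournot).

CS = 69.696

With 4 symmetric Cournot firms, each firm's FOC gives 248 − 25q = 215, so q = 1.32, Q = 4·1.32 = 5.28, and P = 221.6.
CS = ½·(248 − 221.6)·5.28 = 69.696.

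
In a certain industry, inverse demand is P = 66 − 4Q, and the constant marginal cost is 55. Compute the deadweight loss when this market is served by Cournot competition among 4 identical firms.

Perfect competition: P = MC = 55, so 66 − 4Q = 55 and Q = 2.75.
In a 4-firm Cournot equilibrium, symmetry and the first-order condition give q = (66 − 55)/(20) = 0.55. So Q = 2.2 and P = 57.2.
DWL is the triangle between Q = 2.2 and Q = 2.75: ½·(2.75 − 2.2)·(57.2 − 55) = 0.605.

DWL = 0.605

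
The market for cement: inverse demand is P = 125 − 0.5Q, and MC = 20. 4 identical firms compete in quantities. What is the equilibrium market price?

In a 4-firm Cournot equilibrium, symmetry and the first-order condition give q = (125 − 20)/(2.5) = 42. So Q = 168 and P = 41.

P = 41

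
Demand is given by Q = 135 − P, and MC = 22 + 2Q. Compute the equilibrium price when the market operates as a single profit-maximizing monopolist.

Inverting demand: P = 135 − Q.
Monopoly sets MR = MC: 135 − 2Q = 22 + 2Q ⇒ Q = 28.25, P = 135 − 28.25 = 106.75.

P = 106.75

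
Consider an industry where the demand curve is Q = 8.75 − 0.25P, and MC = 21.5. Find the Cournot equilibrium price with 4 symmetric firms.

Inverting demand: P = 35 − 4Q.
Cournot with 4 identical firms: the symmetric best-response condition is 35 − 20q = 21.5. Each firm produces q = 0.675, total output Q = 2.7, price P = 24.2.

P = 24.2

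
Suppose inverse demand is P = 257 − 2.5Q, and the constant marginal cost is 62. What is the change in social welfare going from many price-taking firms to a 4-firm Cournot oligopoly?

Social welfare falls by 304.2

Perfect competition: P = MC = 62, so 257 − 2.5Q = 62 and Q = 78.
CS = ½·(257 − 62)·78 = 7605; PS = (62 − 62)·78 = 0; TS = 7605.
In a 4-firm Cournot equilibrium, symmetry and the first-order condition give q = (257 − 62)/(12.5) = 15.6. So Q = 62.4 and P = 101.
CS = ½·(257 − 101)·62.4 = 4867.2; PS = (101 − 62)·62.4 = 2433.6; TS = 7300.8.
Change in social welfare: 7300.8 − 7605 = −304.2.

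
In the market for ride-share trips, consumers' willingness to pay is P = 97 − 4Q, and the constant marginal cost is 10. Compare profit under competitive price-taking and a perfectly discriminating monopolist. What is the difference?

Profit rises by 946.125

Under competition P = MC = 10, so Q = (97 − 10)/4 = 21.75.
Profit = (10 − 10)·21.75 = 0.
With perfect price discrimination, output is the efficient level Q = 21.75 (where demand meets MC), but every buyer pays their willingness to pay: CS = 0 and PS = total surplus.
PS equals the full surplus area, 946.125. Profit = 946.125 = 946.125.
Change in profit: 946.125 − 0 = 946.125.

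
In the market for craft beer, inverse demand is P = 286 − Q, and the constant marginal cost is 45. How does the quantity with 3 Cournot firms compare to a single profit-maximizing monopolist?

Cournot: Q = 180.75; Monopoly: Q = 120.5

With 3 symmetric Cournot firms, each firm's FOC gives 286 − 4q = 45, so q = 60.25, Q = 3·60.25 = 180.75, and P = 105.25.
A monopolist chooses Q where MR = MC. MR = 286 − 2Q; setting this equal to 45 gives Q = 120.5 and P = 165.5.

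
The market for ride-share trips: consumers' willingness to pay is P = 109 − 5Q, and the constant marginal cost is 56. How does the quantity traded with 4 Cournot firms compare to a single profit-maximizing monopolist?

Cournot: Q = 8.48; Monopoly: Q = 5.3

Cournot with 4 identical firms: the symmetric best-response condition is 109 − 25q = 56. Each firm produces q = 2.12, total output Q = 8.48, price P = 66.6.
Monopoly sets MR = MC: 109 − 10Q = 56 ⇒ Q = 5.3, P = 109 − 5·5.3 = 82.5.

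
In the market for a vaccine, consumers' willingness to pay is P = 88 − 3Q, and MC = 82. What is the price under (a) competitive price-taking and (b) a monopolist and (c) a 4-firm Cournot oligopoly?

Competition: P = 82; Monopoly: P = 85; Cournot: P = 83.2

Under competition P = MC = 82, so Q = (88 − 82)/3 = 2.
A monopolist chooses Q where MR = MC. MR = 88 − 6Q; setting this equal to 82 gives Q = 1 and P = 85.
In a 4-firm Cournot equilibrium, symmetry and the first-order condition give q = (88 − 82)/(15) = 0.4. So Q = 1.6 and P = 83.2.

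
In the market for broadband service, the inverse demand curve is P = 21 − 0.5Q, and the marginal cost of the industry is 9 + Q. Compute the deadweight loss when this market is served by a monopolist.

DWL = 3

Under competition P = MC: 21 − 0.5Q = 9 + Q ⇒ Q = 8, P = 17.
Monopoly sets MR = MC: 21 − Q = 9 + Q ⇒ Q = 6, P = 21 − 0.5·6 = 18.
CS = ½·(21 − 17)·8 = 16; PS = (17·8 − 9·8 − ½·1·8²) = 32; TS = 48.
CS = ½·(21 − 18)·6 = 9; PS = (18·6 − 9·6 − ½·1·6²) = 36; TS = 45.
DWL = 48 − 45 = 3.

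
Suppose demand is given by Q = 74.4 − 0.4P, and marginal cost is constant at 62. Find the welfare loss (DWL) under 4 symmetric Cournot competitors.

Inverting demand: P = 186 − 2.5Q.
Under competition P = MC = 62, so Q = (186 − 62)/2.5 = 49.6.
With 4 symmetric Cournot firms, each firm's FOC gives 186 − 12.5q = 62, so q = 9.92, Q = 4·9.92 = 39.68, and P = 86.8.
DWL is the triangle between Q = 39.68 and Q = 49.6: ½·(49.6 − 39.68)·(86.8 − 62) = 123.008.

DWL = 123.008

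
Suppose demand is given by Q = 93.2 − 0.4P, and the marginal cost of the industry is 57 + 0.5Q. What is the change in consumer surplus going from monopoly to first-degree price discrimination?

Consumer surplus falls by 1280

Inverting demand: P = 233 − 2.5Q.
A monopolist chooses Q where MR = MC. MR = 233 − 5Q; setting this equal to 57 + 0.5Q gives Q = 32 and P = 153.
CS = ½·(233 − 153)·32 = 1280.
Under first-degree price discrimination the firm charges each unit its demand price and produces up to where P = MC, i.e. Q = 176/3. Consumer surplus is zero; producer surplus equals total surplus.
CS = 0.
Change in consumer surplus: 0 − 1280 = −1280.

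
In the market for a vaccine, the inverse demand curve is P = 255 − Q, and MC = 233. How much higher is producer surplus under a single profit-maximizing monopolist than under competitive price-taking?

Competitive firms price at marginal cost: P = 233, giving Q = 22.
PS = (233 − 233)·22 = 0.
The monopolist equates marginal revenue to marginal cost: 255 − 2Q = 233, so Q = 11. From demand, P = 244.
PS = (244 − 233)·11 = 121.
Change in producer surplus: 121 − 0 = 121.

Producer surplus rises by 121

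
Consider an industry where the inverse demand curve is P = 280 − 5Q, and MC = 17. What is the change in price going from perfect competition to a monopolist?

P rises by 131.5

Competitive firms price at marginal cost: P = 17, giving Q = 52.6.
Monopoly sets MR = MC: 280 − 10Q = 17 ⇒ Q = 26.3, P = 280 − 5·26.3 = 148.5.
Change in price: 148.5 − 17 = 131.5.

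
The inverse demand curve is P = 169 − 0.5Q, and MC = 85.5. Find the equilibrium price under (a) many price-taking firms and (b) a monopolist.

Perfect competition: P = MC = 85.5, so 169 − 0.5Q = 85.5 and Q = 167.
The monopolist equates marginal revenue to marginal cost: 169 − Q = 85.5, so Q = 83.5. From demand, P = 127.25.

Competition: P = 85.5; Monopoly: P = 127.25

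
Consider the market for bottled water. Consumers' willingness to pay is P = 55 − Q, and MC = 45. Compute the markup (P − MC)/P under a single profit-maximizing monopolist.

Lerner index = 0.1

The monopolist equates marginal revenue to marginal cost: 55 − 2Q = 45, so Q = 5. From demand, P = 50.
Lerner index = (P − MC)/P = (50 − 45)/50 = 0.1.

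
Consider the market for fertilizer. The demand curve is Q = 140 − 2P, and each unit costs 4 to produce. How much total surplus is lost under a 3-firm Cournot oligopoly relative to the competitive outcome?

DWL = 272.25

Inverting demand: P = 70 − 0.5Q.
Perfect competition: P = MC = 4, so 70 − 0.5Q = 4 and Q = 132.
With 3 symmetric Cournot firms, each firm's FOC gives 70 − 2q = 4, so q = 33, Q = 3·33 = 99, and P = 20.5.
DWL is the triangle between Q = 99 and Q = 132: ½·(132 − 99)·(20.5 − 4) = 272.25.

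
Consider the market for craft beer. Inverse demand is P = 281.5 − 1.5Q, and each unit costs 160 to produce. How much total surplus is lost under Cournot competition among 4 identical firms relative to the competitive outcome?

Perfect competition: P = MC = 160, so 281.5 − 1.5Q = 160 and Q = 81.
With 4 symmetric Cournot firms, each firm's FOC gives 281.5 − 7.5q = 160, so q = 16.2, Q = 4·16.2 = 64.8, and P = 184.3.
DWL is the triangle between Q = 64.8 and Q = 81: ½·(81 − 64.8)·(184.3 − 160) = 196.83.

DWL = 196.83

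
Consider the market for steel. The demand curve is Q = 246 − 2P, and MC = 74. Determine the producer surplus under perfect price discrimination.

PS = 2401

Inverting demand: P = 123 − 0.5Q.
A perfectly discriminating monopolist sells every unit with P(Q) ≥ MC(Q), so output equals the competitive quantity Q = 98. Each buyer pays their reservation price, so CS = 0 and the firm captures all surplus.
PS = ½·(123 − 74)·98 = 2401.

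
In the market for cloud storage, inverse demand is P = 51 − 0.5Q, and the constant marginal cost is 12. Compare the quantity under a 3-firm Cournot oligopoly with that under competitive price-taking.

In a 3-firm Cournot equilibrium, symmetry and the first-order condition give q = (51 − 12)/(2) = 19.5. So Q = 58.5 and P = 21.75.
Perfect competition: P = MC = 12, so 51 − 0.5Q = 12 and Q = 78.

Cournot: Q = 58.5; Competition: Q = 78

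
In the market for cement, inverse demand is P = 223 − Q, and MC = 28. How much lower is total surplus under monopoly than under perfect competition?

Total surplus falls by 4753.125

Competitive firms price at marginal cost: P = 28, giving Q = 195.
CS = ½·(223 − 28)·195 = 19012.5; PS = (28 − 28)·195 = 0; TS = 19012.5.
A monopolist chooses Q where MR = MC. MR = 223 − 2Q; setting this equal to 28 gives Q = 97.5 and P = 125.5.
CS = ½·(223 − 125.5)·97.5 = 4753.125; PS = (125.5 − 28)·97.5 = 9506.25; TS = 14259.375.
Change in total surplus: 14259.375 − 19012.5 = −4753.125.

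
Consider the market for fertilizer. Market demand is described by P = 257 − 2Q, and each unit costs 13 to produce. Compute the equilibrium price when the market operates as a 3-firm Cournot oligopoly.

P = 74

With 3 symmetric Cournot firms, each firm's FOC gives 257 − 8q = 13, so q = 30.5, Q = 3·30.5 = 91.5, and P = 74.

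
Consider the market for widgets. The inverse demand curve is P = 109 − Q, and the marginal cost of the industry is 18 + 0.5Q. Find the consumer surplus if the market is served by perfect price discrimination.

Under first-degree price discrimination the firm charges each unit its demand price and produces up to where P = MC, i.e. Q = 182/3. Consumer surplus is zero; producer surplus equals total surplus.
CS = 0.

CS = 0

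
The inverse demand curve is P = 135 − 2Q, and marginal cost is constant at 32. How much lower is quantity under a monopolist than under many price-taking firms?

Perfect competition: P = MC = 32, so 135 − 2Q = 32 and Q = 51.5.
A monopolist chooses Q where MR = MC. MR = 135 − 4Q; setting this equal to 32 gives Q = 25.75 and P = 83.5.
Change in quantity: 25.75 − 51.5 = −25.75.

Quantity falls by 25.75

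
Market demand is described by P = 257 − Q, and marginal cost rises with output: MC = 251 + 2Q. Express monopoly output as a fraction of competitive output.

Q_m/Q_c = 0.75

Monopoly sets MR = MC: 257 − 2Q = 251 + 2Q ⇒ Q = 1.5, P = 257 − 1.5 = 255.5.
Under competition P = MC: 257 − Q = 251 + 2Q ⇒ Q = 2, P = 255.
Ratio Q_m/Q_c = 1.5/2 = 0.75.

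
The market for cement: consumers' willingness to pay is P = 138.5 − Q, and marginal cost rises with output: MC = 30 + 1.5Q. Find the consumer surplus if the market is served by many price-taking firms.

Competitive equilibrium sets price equal to marginal cost: 138.5 − Q = 30 + 1.5Q, so Q = 43.4 and P = 95.1.
CS = ½·(138.5 − 95.1)·43.4 = 941.78.

CS = 941.78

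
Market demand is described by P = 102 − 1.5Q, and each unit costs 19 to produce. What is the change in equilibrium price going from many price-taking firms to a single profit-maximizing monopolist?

Equilibrium price rises by 41.5

Competitive firms price at marginal cost: P = 19, giving Q = 166/3.
A monopolist chooses Q where MR = MC. MR = 102 − 3Q; setting this equal to 19 gives Q = 83/3 and P = 60.5.
Change in equilibrium price: 60.5 − 19 = 41.5.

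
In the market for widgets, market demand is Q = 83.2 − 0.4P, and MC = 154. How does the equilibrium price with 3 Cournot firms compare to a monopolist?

Inverting demand: P = 208 − 2.5Q.
With 3 symmetric Cournot firms, each firm's FOC gives 208 − 10q = 154, so q = 5.4, Q = 3·5.4 = 16.2, and P = 167.5.
The monopolist equates marginal revenue to marginal cost: 208 − 5Q = 154, so Q = 10.8. From demand, P = 181.

Cournot: P = 167.5; Monopoly: P = 181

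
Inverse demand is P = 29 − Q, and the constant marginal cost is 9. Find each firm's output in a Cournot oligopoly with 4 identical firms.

q_i = 4

In a 4-firm Cournot equilibrium, symmetry and the first-order condition give q = (29 − 9)/(5) = 4. So Q = 16 and P = 13.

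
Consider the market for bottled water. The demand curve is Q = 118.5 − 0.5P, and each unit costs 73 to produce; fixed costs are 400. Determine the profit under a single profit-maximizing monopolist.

Profit = 2962

Inverting demand: P = 237 − 2Q.
The monopolist equates marginal revenue to marginal cost: 237 − 4Q = 73, so Q = 41. From demand, P = 155.
Profit = (155 − 73)·41 − 400 = 2962.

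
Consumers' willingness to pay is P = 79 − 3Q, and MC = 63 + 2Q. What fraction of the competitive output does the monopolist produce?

A monopolist chooses Q where MR = MC. MR = 79 − 6Q; setting this equal to 63 + 2Q gives Q = 2 and P = 73.
Under competition P = MC: 79 − 3Q = 63 + 2Q ⇒ Q = 3.2, P = 69.4.
Ratio Q_m/Q_c = 2/3.2 = 0.625.

Q_m/Q_c = 0.625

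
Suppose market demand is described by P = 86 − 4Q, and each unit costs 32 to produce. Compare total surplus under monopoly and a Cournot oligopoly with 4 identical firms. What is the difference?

TS rises by 76.545

Monopoly sets MR = MC: 86 − 8Q = 32 ⇒ Q = 6.75, P = 86 − 4·6.75 = 59.
CS = ½·(86 − 59)·6.75 = 91.125; PS = (59 − 32)·6.75 = 182.25; TS = 273.375.
With 4 symmetric Cournot firms, each firm's FOC gives 86 − 20q = 32, so q = 2.7, Q = 4·2.7 = 10.8, and P = 42.8.
CS = ½·(86 − 42.8)·10.8 = 233.28; PS = (42.8 − 32)·10.8 = 116.64; TS = 349.92.
Change in total surplus: 349.92 − 273.375 = 76.545.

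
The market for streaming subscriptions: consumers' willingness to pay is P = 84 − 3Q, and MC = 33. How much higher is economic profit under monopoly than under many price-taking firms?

Competitive firms price at marginal cost: P = 33, giving Q = 17.
Profit = (33 − 33)·17 = 0.
A monopolist chooses Q where MR = MC. MR = 84 − 6Q; setting this equal to 33 gives Q = 8.5 and P = 58.5.
Profit = (58.5 − 33)·8.5 = 216.75.
Change in economic profit: 216.75 − 0 = 216.75.

Economic profit rises by 216.75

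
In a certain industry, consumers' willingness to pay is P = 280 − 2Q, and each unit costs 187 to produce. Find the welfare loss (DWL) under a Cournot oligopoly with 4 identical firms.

Under competition P = MC = 187, so Q = (280 − 187)/2 = 46.5.
In a 4-firm Cournot equilibrium, symmetry and the first-order condition give q = (280 − 187)/(10) = 9.3. So Q = 37.2 and P = 205.6.
DWL is the triangle between Q = 37.2 and Q = 46.5: ½·(46.5 − 37.2)·(205.6 − 187) = 86.49.

DWL = 86.49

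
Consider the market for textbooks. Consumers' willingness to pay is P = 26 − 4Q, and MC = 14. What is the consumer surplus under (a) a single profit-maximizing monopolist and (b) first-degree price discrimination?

Monopoly: CS = 4.5; Perfect PD: CS = 0

Monopoly sets MR = MC: 26 − 8Q = 14 ⇒ Q = 1.5, P = 26 − 4·1.5 = 20.
CS = ½·(26 − 20)·1.5 = 4.5.
With perfect price discrimination, output is the efficient level Q = 3 (where demand meets MC), but every buyer pays their willingness to pay: CS = 0 and PS = total surplus.
CS = 0.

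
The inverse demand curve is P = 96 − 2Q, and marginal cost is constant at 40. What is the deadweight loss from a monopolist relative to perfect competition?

DWL = 196

Under competition P = MC = 40, so Q = (96 − 40)/2 = 28.
Monopoly sets MR = MC: 96 − 4Q = 40 ⇒ Q = 14, P = 96 − 2·14 = 68.
DWL is the triangle between Q = 14 and Q = 28: ½·(28 − 14)·(68 − 40) = 196.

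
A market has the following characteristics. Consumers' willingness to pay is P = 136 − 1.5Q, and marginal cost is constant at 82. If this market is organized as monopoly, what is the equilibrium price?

P = 109

Monopoly sets MR = MC: 136 − 3Q = 82 ⇒ Q = 18, P = 136 − 1.5·18 = 109.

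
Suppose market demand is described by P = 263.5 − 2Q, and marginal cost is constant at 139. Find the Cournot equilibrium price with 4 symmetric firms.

Cournot with 4 identical firms: the symmetric best-response condition is 263.5 − 10q = 139. Each firm produces q = 12.45, total output Q = 49.8, price P = 163.9.

P = 163.9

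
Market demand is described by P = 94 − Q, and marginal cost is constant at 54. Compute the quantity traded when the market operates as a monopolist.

A monopolist chooses Q where MR = MC. MR = 94 − 2Q; setting this equal to 54 gives Q = 20 and P = 74.

Q = 20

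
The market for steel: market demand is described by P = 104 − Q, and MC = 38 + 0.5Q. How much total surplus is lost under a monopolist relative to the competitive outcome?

DWL = 232.32

Competitive equilibrium sets price equal to marginal cost: 104 − Q = 38 + 0.5Q, so Q = 44 and P = 60.
A monopolist chooses Q where MR = MC. MR = 104 − 2Q; setting this equal to 38 + 0.5Q gives Q = 26.4 and P = 77.6.
CS = ½·(104 − 60)·44 = 968; PS = (60·44 − 38·44 − ½·0.5·44²) = 484; TS = 1452.
CS = ½·(104 − 77.6)·26.4 = 348.48; PS = (77.6·26.4 − 38·26.4 − ½·0.5·26.4²) = 871.2; TS = 1219.68.
DWL = 1452 − 1219.68 = 232.32.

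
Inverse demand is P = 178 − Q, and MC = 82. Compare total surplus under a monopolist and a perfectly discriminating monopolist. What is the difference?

Total surplus rises by 1152

Monopoly sets MR = MC: 178 − 2Q = 82 ⇒ Q = 48, P = 178 − 48 = 130.
CS = ½·(178 − 130)·48 = 1152; PS = (130 − 82)·48 = 2304; TS = 3456.
A perfectly discriminating monopolist sells every unit with P(Q) ≥ MC(Q), so output equals the competitive quantity Q = 96. Each buyer pays their reservation price, so CS = 0 and the firm captures all surplus.
TS = 4608 (equal to competitive TS).
Change in total surplus: 4608 − 3456 = 1152.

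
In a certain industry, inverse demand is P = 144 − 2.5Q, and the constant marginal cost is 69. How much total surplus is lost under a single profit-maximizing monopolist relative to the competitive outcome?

Competitive firms price at marginal cost: P = 69, giving Q = 30.
Monopoly sets MR = MC: 144 − 5Q = 69 ⇒ Q = 15, P = 144 − 2.5·15 = 106.5.
DWL is the triangle between Q = 15 and Q = 30: ½·(30 − 15)·(106.5 − 69) = 281.25.

DWL = 281.25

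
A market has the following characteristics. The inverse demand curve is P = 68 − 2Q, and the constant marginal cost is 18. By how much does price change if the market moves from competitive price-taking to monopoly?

Competitive firms price at marginal cost: P = 18, giving Q = 25.
Monopoly sets MR = MC: 68 − 4Q = 18 ⇒ Q = 12.5, P = 68 − 2·12.5 = 43.
Change in price: 43 − 18 = 25.

P rises by 25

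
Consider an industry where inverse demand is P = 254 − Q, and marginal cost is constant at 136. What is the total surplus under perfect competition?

Competitive firms price at marginal cost: P = 136, giving Q = 118.
CS = ½·(254 − 136)·118 = 6962; PS = (136 − 136)·118 = 0; TS = 6962.

TS = 6962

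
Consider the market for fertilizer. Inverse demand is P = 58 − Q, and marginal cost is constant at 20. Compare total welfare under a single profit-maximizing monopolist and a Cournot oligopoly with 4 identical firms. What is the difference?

The monopolist equates marginal revenue to marginal cost: 58 − 2Q = 20, so Q = 19. From demand, P = 39.
CS = ½·(58 − 39)·19 = 180.5; PS = (39 − 20)·19 = 361; TS = 541.5.
With 4 symmetric Cournot firms, each firm's FOC gives 58 − 5q = 20, so q = 7.6, Q = 4·7.6 = 30.4, and P = 27.6.
CS = ½·(58 − 27.6)·30.4 = 462.08; PS = (27.6 − 20)·30.4 = 231.04; TS = 693.12.
Change in total welfare: 693.12 − 541.5 = 151.62.

TS rises by 151.62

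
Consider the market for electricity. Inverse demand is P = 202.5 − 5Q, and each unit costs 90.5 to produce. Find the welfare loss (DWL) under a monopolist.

DWL = 313.6

Under competition P = MC = 90.5, so Q = (202.5 − 90.5)/5 = 22.4.
The monopolist equates marginal revenue to marginal cost: 202.5 − 10Q = 90.5, so Q = 11.2. From demand, P = 146.5.
DWL is the triangle between Q = 11.2 and Q = 22.4: ½·(22.4 − 11.2)·(146.5 − 90.5) = 313.6.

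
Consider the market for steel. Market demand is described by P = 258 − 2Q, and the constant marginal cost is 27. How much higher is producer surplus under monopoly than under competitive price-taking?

Perfect competition: P = MC = 27, so 258 − 2Q = 27 and Q = 115.5.
PS = (27 − 27)·115.5 = 0.
A monopolist chooses Q where MR = MC. MR = 258 − 4Q; setting this equal to 27 gives Q = 57.75 and P = 142.5.
PS = (142.5 − 27)·57.75 = 6670.125.
Change in producer surplus: 6670.125 − 0 = 6670.125.

PS rises by 6670.125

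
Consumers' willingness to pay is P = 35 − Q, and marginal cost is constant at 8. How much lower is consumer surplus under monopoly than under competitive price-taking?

Consumer surplus falls by 273.375

Under competition P = MC = 8, so Q = (35 − 8)/1 = 27.
CS = ½·(35 − 8)·27 = 364.5.
The monopolist equates marginal revenue to marginal cost: 35 − 2Q = 8, so Q = 13.5. From demand, P = 21.5.
CS = ½·(35 − 21.5)·13.5 = 91.125.
Change in consumer surplus: 91.125 − 364.5 = −273.375.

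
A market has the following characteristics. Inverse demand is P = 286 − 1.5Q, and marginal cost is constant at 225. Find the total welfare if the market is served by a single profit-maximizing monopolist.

The monopolist equates marginal revenue to marginal cost: 286 − 3Q = 225, so Q = 61/3. From demand, P = 255.5.
CS = ½·(286 − 255.5)·61/3 = 3721/12; PS = (255.5 − 225)·61/3 = 3721/6; TS = 930.25.

TS = 930.25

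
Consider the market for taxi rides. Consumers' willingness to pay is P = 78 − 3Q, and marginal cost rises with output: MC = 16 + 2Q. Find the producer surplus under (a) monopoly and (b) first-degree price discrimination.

A monopolist chooses Q where MR = MC. MR = 78 − 6Q; setting this equal to 16 + 2Q gives Q = 7.75 and P = 54.75.
PS = P·Q − VC(Q) = 54.75·7.75 − (16·7.75 + ½·2·7.75²) = 240.25.
Under first-degree price discrimination the firm charges each unit its demand price and produces up to where P = MC, i.e. Q = 12.4. Consumer surplus is zero; producer surplus equals total surplus.
PS = ½·(78 − 16)·12.4 = 384.4.

Monopoly: PS = 240.25; Perfect PD: PS = 384.4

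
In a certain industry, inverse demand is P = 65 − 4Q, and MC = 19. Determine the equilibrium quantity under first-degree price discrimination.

Q = 11.5

A perfectly discriminating monopolist sells every unit with P(Q) ≥ MC(Q), so output equals the competitive quantity Q = 11.5. Each buyer pays their reservation price, so CS = 0 and the firm captures all surplus.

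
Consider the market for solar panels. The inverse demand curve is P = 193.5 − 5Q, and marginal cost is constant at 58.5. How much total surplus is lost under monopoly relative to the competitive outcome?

DWL = 455.625

Perfect competition: P = MC = 58.5, so 193.5 − 5Q = 58.5 and Q = 27.
A monopolist chooses Q where MR = MC. MR = 193.5 − 10Q; setting this equal to 58.5 gives Q = 13.5 and P = 126.
DWL is the triangle between Q = 13.5 and Q = 27: ½·(27 − 13.5)·(126 − 58.5) = 455.625.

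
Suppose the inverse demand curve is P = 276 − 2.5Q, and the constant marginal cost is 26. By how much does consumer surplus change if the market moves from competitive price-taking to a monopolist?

CS falls by 9375

Perfect competition: P = MC = 26, so 276 − 2.5Q = 26 and Q = 100.
CS = ½·(276 − 26)·100 = 12500.
A monopolist chooses Q where MR = MC. MR = 276 − 5Q; setting this equal to 26 gives Q = 50 and P = 151.
CS = ½·(276 − 151)·50 = 3125.
Change in consumer surplus: 3125 − 12500 = −9375.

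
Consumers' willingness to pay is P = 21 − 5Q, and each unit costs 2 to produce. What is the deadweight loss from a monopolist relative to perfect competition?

DWL = 9.025

Competitive firms price at marginal cost: P = 2, giving Q = 3.8.
Monopoly sets MR = MC: 21 − 10Q = 2 ⇒ Q = 1.9, P = 21 − 5·1.9 = 11.5.
DWL is the triangle between Q = 1.9 and Q = 3.8: ½·(3.8 − 1.9)·(11.5 − 2) = 9.025.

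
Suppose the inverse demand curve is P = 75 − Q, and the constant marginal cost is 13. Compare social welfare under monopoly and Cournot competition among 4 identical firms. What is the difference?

The monopolist equates marginal revenue to marginal cost: 75 − 2Q = 13, so Q = 31. From demand, P = 44.
CS = ½·(75 − 44)·31 = 480.5; PS = (44 − 13)·31 = 961; TS = 1441.5.
With 4 symmetric Cournot firms, each firm's FOC gives 75 − 5q = 13, so q = 12.4, Q = 4·12.4 = 49.6, and P = 25.4.
CS = ½·(75 − 25.4)·49.6 = 1230.08; PS = (25.4 − 13)·49.6 = 615.04; TS = 1845.12.
Change in social welfare: 1845.12 − 1441.5 = 403.62.

TS rises by 403.62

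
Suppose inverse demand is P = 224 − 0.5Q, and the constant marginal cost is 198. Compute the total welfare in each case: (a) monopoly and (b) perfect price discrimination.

A monopolist chooses Q where MR = MC. MR = 224 − Q; setting this equal to 198 gives Q = 26 and P = 211.
CS = ½·(224 − 211)·26 = 169; PS = (211 − 198)·26 = 338; TS = 507.
With perfect price discrimination, output is the efficient level Q = 52 (where demand meets MC), but every buyer pays their willingness to pay: CS = 0 and PS = total surplus.
TS = 676 (equal to competitive TS).

Monopoly: TS = 507; Perfect PD: TS = 676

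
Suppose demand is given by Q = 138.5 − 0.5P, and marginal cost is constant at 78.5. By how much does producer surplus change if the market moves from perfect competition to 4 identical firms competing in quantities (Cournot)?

Inverting demand: P = 277 − 2Q.
Competitive firms price at marginal cost: P = 78.5, giving Q = 99.25.
PS = (78.5 − 78.5)·99.25 = 0.
In a 4-firm Cournot equilibrium, symmetry and the first-order condition give q = (277 − 78.5)/(10) = 19.85. So Q = 79.4 and P = 118.2.
PS = (118.2 − 78.5)·79.4 = 3152.18.
Change in producer surplus: 3152.18 − 0 = 3152.18.

PS rises by 3152.18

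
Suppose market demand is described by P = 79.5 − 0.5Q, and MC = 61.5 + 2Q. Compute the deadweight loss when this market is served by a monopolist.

Competitive equilibrium sets price equal to marginal cost: 79.5 − 0.5Q = 61.5 + 2Q, so Q = 7.2 and P = 75.9.
The monopolist equates marginal revenue to marginal cost: 79.5 − Q = 61.5 + 2Q, so Q = 6. From demand, P = 76.5.
CS = ½·(79.5 − 75.9)·7.2 = 12.96; PS = (75.9·7.2 − 61.5·7.2 − ½·2·7.2²) = 51.84; TS = 64.8.
CS = ½·(79.5 − 76.5)·6 = 9; PS = (76.5·6 − 61.5·6 − ½·2·6²) = 54; TS = 63.
DWL = 64.8 − 63 = 1.8.

DWL = 1.8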